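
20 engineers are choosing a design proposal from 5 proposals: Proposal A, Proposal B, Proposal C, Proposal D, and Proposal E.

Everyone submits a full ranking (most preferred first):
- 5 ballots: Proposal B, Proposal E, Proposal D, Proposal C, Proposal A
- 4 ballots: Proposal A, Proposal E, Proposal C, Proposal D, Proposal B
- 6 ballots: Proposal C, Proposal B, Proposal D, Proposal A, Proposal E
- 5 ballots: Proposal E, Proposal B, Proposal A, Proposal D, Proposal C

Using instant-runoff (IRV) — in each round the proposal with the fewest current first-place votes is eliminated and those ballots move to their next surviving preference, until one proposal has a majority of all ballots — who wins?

Proposal E

Round 1: Proposal A 4, Proposal B 5, Proposal C 6, Proposal D 0, Proposal E 5. Proposal D eliminated.
Round 2: Proposal A 4, Proposal B 5, Proposal C 6, Proposal E 5. Proposal A eliminated.
Round 3: Proposal B 5, Proposal C 6, Proposal E 9. Proposal B eliminated.
Round 4: Proposal C 6, Proposal E 14. Proposal E has a majority (≥11).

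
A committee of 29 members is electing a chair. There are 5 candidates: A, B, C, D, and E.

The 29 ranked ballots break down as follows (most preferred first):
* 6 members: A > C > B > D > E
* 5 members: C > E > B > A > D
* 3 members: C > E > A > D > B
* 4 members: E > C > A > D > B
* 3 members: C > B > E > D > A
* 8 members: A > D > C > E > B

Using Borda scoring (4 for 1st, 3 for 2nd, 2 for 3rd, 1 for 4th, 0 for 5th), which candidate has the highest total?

A: 6×4 + 5×1 + 3×2 + 4×2 + 3×0 + 8×4 = 75
B: 6×2 + 5×2 + 3×0 + 4×0 + 3×3 + 8×0 = 31
C: 6×3 + 5×4 + 3×4 + 4×3 + 3×4 + 8×2 = 90
D: 6×1 + 5×0 + 3×1 + 4×1 + 3×1 + 8×3 = 40
E: 6×0 + 5×3 + 3×3 + 4×4 + 3×2 + 8×1 = 54

C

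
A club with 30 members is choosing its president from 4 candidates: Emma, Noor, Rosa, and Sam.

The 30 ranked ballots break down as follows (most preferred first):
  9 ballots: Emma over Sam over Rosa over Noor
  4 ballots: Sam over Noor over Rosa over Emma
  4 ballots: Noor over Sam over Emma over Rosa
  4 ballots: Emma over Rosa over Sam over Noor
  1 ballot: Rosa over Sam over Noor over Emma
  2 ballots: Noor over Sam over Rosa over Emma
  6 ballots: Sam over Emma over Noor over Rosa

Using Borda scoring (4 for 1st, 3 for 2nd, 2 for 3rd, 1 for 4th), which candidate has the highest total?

Emma: 9×4 + 4×1 + 4×2 + 4×4 + 1×1 + 2×1 + 6×3 = 85
Noor: 9×1 + 4×3 + 4×4 + 4×1 + 1×2 + 2×4 + 6×2 = 63
Rosa: 9×2 + 4×2 + 4×1 + 4×3 + 1×4 + 2×2 + 6×1 = 56
Sam: 9×3 + 4×4 + 4×3 + 4×2 + 1×3 + 2×3 + 6×4 = 96

Sam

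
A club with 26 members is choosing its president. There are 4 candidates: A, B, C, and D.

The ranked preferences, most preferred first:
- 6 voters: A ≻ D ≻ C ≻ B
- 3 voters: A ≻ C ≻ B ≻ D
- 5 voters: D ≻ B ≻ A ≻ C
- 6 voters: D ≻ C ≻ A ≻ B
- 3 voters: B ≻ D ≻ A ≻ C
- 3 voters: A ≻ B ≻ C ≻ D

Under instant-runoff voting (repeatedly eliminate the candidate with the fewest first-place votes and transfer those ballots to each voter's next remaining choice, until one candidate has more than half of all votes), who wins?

D

Round 1: A 12, B 3, C 0, D 11. C eliminated.
Round 2: A 12, B 3, D 11. B eliminated.
Round 3: A 12, D 14. D has a majority (≥14).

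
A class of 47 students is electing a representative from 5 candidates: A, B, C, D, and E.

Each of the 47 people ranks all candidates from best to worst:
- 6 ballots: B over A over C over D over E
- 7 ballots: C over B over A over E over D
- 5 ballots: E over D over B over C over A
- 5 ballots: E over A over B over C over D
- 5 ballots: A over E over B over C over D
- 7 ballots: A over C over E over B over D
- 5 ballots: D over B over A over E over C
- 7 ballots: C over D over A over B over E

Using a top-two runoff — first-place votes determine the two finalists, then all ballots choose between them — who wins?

Round 1 first-place votes: A 12, B 6, C 14, D 5, E 10. C and A advance.
Runoff: C is ranked above A on 19 ballots, A above C on 28.

A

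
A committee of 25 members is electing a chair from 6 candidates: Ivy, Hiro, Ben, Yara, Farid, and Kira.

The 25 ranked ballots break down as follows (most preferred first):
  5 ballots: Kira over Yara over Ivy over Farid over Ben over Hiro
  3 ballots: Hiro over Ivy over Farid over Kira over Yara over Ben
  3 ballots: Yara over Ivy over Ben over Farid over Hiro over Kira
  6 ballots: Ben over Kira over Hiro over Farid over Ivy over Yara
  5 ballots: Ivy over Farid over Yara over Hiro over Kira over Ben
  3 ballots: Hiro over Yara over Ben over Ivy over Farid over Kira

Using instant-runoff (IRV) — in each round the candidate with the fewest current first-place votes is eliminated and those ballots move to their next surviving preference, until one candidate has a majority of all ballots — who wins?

Ivy

Round 1: Ivy 5, Hiro 6, Ben 6, Yara 3, Farid 0, Kira 5. Farid eliminated.
Round 2: Ivy 5, Hiro 6, Ben 6, Yara 3, Kira 5. Yara eliminated.
Round 3: Ivy 8, Hiro 6, Ben 6, Kira 5. Kira eliminated.
Round 4: Ivy 13, Hiro 6, Ben 6. Ivy has a majority (≥13).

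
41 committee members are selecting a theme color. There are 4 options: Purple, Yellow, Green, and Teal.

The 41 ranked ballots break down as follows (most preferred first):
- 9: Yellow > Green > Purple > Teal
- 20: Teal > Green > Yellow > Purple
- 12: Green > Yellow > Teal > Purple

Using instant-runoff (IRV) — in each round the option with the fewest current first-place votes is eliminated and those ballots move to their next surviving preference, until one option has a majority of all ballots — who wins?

Round 1: Purple 0, Yellow 9, Green 12, Teal 20. Purple eliminated.
Round 2: Yellow 9, Green 12, Teal 20. Yellow eliminated.
Round 3: Green 21, Teal 20. Green has a majority (≥21).

Green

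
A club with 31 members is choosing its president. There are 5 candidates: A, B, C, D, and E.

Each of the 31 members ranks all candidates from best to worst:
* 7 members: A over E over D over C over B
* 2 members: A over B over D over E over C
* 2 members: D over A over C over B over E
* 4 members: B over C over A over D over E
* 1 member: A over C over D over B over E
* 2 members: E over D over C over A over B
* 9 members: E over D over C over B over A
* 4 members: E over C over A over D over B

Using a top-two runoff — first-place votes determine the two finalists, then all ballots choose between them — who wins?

Round 1 first-place votes: A 10, B 4, C 0, D 2, E 15. E and A advance.
Runoff: E is ranked above A on 15 ballots, A above E on 16.

A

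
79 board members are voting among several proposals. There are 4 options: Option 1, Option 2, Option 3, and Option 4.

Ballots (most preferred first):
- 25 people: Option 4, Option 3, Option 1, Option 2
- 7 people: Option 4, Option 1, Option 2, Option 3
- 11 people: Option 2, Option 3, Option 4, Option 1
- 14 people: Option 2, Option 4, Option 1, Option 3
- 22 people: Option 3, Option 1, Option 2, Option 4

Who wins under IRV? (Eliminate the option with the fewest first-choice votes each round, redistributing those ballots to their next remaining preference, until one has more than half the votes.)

Option 2

Round 1: Option 1 0, Option 2 25, Option 3 22, Option 4 32. Option 1 eliminated.
Round 2: Option 2 25, Option 3 22, Option 4 32. Option 3 eliminated.
Round 3: Option 2 47, Option 4 32. Option 2 has a majority (≥40).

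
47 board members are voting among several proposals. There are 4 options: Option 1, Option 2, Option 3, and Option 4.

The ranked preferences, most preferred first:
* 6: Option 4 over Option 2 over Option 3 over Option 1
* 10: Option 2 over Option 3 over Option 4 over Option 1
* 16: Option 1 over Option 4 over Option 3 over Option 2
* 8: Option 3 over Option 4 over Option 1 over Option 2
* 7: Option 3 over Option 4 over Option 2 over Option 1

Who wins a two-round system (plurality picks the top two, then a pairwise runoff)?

Option 3

Round 1 first-place votes: Option 1 16, Option 2 10, Option 3 15, Option 4 6. Option 1 and Option 3 advance.
Runoff: Option 1 is ranked above Option 3 on 16 ballots, Option 3 above Option 1 on 31.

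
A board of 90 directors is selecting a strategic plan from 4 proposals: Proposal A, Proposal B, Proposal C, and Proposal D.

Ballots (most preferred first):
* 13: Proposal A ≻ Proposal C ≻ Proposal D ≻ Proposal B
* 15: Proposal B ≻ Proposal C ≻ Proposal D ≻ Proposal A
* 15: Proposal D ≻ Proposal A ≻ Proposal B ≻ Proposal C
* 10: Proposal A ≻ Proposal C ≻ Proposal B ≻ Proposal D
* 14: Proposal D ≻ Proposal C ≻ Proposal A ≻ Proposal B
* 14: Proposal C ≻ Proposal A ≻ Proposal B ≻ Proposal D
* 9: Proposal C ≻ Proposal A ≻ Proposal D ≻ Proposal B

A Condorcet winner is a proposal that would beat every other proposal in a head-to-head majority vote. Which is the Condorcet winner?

Proposal C vs Proposal A: 52–38
Proposal C vs Proposal B: 60–30
Proposal C vs Proposal D: 61–29
Proposal C beats every other proposal.

Proposal C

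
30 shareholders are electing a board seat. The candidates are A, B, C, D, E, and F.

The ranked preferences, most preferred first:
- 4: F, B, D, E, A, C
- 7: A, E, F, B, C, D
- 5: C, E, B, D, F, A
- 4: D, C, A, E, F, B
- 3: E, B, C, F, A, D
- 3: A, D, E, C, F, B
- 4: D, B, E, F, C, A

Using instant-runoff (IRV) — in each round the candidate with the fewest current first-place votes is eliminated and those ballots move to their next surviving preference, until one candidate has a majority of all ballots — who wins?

Round 1: A 10, B 0, C 5, D 8, E 3, F 4. B eliminated.
Round 2: A 10, C 5, D 8, E 3, F 4. E eliminated.
Round 3: A 10, C 8, D 8, F 4. F eliminated.
Round 4: A 10, C 8, D 12. C eliminated.
Round 5: A 13, D 17. D has a majority (≥16).

D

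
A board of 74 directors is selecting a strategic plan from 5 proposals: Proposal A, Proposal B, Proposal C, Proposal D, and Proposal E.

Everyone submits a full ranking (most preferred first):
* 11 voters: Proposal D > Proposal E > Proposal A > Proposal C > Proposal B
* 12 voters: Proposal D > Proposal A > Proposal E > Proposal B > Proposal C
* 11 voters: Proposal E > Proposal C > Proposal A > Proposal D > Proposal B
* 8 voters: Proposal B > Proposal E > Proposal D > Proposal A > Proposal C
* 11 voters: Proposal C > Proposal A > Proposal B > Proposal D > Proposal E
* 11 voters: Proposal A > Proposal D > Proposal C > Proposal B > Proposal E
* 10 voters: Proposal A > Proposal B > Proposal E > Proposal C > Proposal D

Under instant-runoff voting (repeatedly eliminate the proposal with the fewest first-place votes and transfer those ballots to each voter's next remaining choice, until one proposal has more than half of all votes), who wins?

Proposal A

Round 1: Proposal A 21, Proposal B 8, Proposal C 11, Proposal D 23, Proposal E 11. Proposal B eliminated.
Round 2: Proposal A 21, Proposal C 11, Proposal D 23, Proposal E 19. Proposal C eliminated.
Round 3: Proposal A 32, Proposal D 23, Proposal E 19. Proposal E eliminated.
Round 4: Proposal A 43, Proposal D 31. Proposal A has a majority (≥38).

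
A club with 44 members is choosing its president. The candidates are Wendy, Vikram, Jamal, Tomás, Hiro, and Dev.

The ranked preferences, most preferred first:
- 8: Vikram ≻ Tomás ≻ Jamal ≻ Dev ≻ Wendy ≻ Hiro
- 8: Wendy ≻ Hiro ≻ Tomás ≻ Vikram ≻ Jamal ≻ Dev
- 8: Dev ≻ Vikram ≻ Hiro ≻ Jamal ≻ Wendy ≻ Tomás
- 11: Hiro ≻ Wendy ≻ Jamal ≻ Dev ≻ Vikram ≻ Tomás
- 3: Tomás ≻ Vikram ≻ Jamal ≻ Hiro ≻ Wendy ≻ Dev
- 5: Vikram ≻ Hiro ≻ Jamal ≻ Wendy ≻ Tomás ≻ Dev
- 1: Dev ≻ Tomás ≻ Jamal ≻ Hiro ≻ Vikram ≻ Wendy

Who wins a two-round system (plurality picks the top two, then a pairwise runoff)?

Round 1 first-place votes: Wendy 8, Vikram 13, Jamal 0, Tomás 3, Hiro 11, Dev 9. Vikram and Hiro advance.
Runoff: Vikram is ranked above Hiro on 24 ballots, Hiro above Vikram on 20.

Vikram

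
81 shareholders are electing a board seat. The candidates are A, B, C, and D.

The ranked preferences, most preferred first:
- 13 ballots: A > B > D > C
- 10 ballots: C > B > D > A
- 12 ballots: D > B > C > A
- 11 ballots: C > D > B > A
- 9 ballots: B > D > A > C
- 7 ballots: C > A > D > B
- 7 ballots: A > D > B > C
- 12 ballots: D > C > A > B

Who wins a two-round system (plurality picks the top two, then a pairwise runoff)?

D

Round 1 first-place votes: A 20, B 9, C 28, D 24. C and D advance.
Runoff: C is ranked above D on 28 ballots, D above C on 53.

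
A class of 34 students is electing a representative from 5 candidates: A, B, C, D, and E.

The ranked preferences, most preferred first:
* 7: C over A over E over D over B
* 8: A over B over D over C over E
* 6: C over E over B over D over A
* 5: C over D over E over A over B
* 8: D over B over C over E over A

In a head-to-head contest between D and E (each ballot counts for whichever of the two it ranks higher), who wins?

D is ranked above E on 21 ballots; E above D on 13.

D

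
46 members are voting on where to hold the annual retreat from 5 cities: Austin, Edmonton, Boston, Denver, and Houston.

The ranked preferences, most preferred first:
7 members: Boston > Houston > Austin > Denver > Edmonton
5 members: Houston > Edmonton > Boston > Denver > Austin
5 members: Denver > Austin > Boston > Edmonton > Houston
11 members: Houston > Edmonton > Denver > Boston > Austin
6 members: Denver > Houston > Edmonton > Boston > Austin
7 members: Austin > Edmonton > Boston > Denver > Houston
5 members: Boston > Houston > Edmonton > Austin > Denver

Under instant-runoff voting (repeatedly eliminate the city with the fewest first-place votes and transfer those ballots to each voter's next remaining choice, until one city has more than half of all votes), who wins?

Round 1: Austin 7, Edmonton 0, Boston 12, Denver 11, Houston 16. Edmonton eliminated.
Round 2: Austin 7, Boston 12, Denver 11, Houston 16. Austin eliminated.
Round 3: Boston 19, Denver 11, Houston 16. Denver eliminated.
Round 4: Boston 24, Houston 22. Boston has a majority (≥24).

Boston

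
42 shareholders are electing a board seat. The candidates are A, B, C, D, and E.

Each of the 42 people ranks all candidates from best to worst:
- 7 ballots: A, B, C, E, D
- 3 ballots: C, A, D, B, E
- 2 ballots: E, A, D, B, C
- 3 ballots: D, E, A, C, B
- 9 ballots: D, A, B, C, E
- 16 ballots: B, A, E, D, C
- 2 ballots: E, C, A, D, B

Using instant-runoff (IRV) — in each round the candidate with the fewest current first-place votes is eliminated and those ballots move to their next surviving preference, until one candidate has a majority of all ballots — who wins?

A

Round 1: A 7, B 16, C 3, D 12, E 4. C eliminated.
Round 2: A 10, B 16, D 12, E 4. E eliminated.
Round 3: A 14, B 16, D 12. D eliminated.
Round 4: A 26, B 16. A has a majority (≥22).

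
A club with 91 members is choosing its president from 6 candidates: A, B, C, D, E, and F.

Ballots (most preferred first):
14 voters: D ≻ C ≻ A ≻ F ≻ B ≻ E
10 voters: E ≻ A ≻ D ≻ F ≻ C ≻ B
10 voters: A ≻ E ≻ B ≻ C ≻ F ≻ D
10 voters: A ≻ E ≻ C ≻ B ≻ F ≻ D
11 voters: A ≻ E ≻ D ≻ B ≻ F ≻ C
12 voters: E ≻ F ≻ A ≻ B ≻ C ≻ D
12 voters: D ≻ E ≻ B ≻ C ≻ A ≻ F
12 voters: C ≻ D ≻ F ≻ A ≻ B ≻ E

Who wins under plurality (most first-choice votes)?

First-place votes: A 31, B 0, C 12, D 26, E 22, F 0.

A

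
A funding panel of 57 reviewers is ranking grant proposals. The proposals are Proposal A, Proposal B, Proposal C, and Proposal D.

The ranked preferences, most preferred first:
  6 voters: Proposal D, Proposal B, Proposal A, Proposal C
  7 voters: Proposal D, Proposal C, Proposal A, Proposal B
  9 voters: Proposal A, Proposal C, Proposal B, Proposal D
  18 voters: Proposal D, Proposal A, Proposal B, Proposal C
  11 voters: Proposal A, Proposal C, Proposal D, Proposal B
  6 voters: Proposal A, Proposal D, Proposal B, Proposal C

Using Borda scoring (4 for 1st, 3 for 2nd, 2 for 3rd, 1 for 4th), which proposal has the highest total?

Proposal A: 6×2 + 7×2 + 9×4 + 18×3 + 11×4 + 6×4 = 184
Proposal B: 6×3 + 7×1 + 9×2 + 18×2 + 11×1 + 6×2 = 102
Proposal C: 6×1 + 7×3 + 9×3 + 18×1 + 11×3 + 6×1 = 111
Proposal D: 6×4 + 7×4 + 9×1 + 18×4 + 11×2 + 6×3 = 173

Proposal A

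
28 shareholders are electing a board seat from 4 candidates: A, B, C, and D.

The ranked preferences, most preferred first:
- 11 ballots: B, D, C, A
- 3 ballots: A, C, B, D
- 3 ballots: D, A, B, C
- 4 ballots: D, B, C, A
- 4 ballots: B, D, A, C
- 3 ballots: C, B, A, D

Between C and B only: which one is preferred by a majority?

C is ranked above B on 6 ballots; B above C on 22.

B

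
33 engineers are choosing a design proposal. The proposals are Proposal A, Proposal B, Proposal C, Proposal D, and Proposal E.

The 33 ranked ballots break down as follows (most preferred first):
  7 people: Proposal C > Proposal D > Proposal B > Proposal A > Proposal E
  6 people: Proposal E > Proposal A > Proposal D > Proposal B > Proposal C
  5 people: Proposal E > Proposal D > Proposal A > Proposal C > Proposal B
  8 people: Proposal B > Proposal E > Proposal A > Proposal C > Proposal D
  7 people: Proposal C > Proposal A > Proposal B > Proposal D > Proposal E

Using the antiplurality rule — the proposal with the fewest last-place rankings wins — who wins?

Proposal A

Last-place votes: Proposal A 0, Proposal B 5, Proposal C 6, Proposal D 8, Proposal E 14.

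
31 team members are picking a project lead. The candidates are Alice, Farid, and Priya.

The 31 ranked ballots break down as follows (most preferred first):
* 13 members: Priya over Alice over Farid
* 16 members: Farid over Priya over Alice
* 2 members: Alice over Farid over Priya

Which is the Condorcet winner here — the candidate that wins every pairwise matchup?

Farid

Farid vs Alice: 16–15
Farid vs Priya: 18–13
Farid beats every other candidate.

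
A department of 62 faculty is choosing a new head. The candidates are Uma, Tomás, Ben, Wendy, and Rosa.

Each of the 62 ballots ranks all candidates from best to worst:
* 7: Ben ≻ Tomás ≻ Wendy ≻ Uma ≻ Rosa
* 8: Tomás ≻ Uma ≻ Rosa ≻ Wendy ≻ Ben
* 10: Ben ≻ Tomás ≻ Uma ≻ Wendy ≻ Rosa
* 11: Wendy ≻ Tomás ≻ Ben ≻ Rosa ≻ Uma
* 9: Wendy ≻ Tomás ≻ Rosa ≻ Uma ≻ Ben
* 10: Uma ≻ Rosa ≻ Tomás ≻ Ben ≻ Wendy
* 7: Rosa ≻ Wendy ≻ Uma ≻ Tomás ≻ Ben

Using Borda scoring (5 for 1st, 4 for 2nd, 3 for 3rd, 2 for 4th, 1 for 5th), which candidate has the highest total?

Uma: 7×2 + 8×4 + 10×3 + 11×1 + 9×2 + 10×5 + 7×3 = 176
Tomás: 7×4 + 8×5 + 10×4 + 11×4 + 9×4 + 10×3 + 7×2 = 232
Ben: 7×5 + 8×1 + 10×5 + 11×3 + 9×1 + 10×2 + 7×1 = 162
Wendy: 7×3 + 8×2 + 10×2 + 11×5 + 9×5 + 10×1 + 7×4 = 195
Rosa: 7×1 + 8×3 + 10×1 + 11×2 + 9×3 + 10×4 + 7×5 = 165

Tomás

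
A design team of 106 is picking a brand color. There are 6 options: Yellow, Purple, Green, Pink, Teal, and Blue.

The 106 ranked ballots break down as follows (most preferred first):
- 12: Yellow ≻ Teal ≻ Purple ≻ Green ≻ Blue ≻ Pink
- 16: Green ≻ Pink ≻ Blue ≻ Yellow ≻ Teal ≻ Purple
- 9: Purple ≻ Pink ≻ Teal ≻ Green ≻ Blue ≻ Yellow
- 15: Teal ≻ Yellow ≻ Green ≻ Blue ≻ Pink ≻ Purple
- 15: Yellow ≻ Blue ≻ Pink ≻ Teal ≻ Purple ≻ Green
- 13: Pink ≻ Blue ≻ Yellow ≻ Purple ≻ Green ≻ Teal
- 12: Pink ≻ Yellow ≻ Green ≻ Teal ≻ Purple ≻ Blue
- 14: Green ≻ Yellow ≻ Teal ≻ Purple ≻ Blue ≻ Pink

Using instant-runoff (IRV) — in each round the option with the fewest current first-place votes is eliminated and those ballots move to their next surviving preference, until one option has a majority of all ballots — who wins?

Round 1: Yellow 27, Purple 9, Green 30, Pink 25, Teal 15, Blue 0. Blue eliminated.
Round 2: Yellow 27, Purple 9, Green 30, Pink 25, Teal 15. Purple eliminated.
Round 3: Yellow 27, Green 30, Pink 34, Teal 15. Teal eliminated.
Round 4: Yellow 42, Green 30, Pink 34. Green eliminated.
Round 5: Yellow 56, Pink 50. Yellow has a majority (≥54).

Yellow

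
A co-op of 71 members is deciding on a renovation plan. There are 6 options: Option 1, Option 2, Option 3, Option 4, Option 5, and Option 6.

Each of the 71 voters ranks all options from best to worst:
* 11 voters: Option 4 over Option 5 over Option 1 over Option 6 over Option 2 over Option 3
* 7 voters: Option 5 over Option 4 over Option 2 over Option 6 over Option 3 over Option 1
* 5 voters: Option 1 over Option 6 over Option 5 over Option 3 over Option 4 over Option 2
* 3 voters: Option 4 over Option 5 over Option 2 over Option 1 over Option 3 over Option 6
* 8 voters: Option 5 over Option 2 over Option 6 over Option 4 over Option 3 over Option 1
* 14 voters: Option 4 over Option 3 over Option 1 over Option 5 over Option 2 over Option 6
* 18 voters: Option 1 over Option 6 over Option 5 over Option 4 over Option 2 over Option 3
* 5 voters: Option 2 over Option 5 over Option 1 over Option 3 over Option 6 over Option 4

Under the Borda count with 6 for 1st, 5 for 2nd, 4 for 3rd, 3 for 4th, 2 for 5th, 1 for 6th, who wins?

Option 1: 11×4 + 7×1 + 5×6 + 3×3 + 8×1 + 14×4 + 18×6 + 5×4 = 282
Option 2: 11×2 + 7×4 + 5×1 + 3×4 + 8×5 + 14×2 + 18×2 + 5×6 = 201
Option 3: 11×1 + 7×2 + 5×3 + 3×2 + 8×2 + 14×5 + 18×1 + 5×3 = 165
Option 4: 11×6 + 7×5 + 5×2 + 3×6 + 8×3 + 14×6 + 18×3 + 5×1 = 296
Option 5: 11×5 + 7×6 + 5×4 + 3×5 + 8×6 + 14×3 + 18×4 + 5×5 = 319
Option 6: 11×3 + 7×3 + 5×5 + 3×1 + 8×4 + 14×1 + 18×5 + 5×2 = 228

Option 5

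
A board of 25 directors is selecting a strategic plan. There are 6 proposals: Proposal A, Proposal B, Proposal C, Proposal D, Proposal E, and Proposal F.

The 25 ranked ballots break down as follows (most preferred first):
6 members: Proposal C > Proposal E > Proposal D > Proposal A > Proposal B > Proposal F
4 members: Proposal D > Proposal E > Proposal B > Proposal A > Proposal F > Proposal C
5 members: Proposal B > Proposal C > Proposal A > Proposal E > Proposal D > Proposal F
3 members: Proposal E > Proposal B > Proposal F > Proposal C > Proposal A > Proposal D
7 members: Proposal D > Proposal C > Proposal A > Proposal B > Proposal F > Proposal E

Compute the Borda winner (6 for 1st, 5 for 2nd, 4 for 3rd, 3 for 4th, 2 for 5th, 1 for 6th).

Proposal A: 6×3 + 4×3 + 5×4 + 3×2 + 7×4 = 84
Proposal B: 6×2 + 4×4 + 5×6 + 3×5 + 7×3 = 94
Proposal C: 6×6 + 4×1 + 5×5 + 3×3 + 7×5 = 109
Proposal D: 6×4 + 4×6 + 5×2 + 3×1 + 7×6 = 103
Proposal E: 6×5 + 4×5 + 5×3 + 3×6 + 7×1 = 90
Proposal F: 6×1 + 4×2 + 5×1 + 3×4 + 7×2 = 45

Proposal C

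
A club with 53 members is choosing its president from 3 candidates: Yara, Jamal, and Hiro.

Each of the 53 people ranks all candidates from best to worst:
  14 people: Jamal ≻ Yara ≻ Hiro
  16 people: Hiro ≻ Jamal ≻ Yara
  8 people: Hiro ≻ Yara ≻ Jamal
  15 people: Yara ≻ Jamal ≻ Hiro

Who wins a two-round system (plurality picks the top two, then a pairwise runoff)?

Round 1 first-place votes: Yara 15, Jamal 14, Hiro 24. Hiro and Yara advance.
Runoff: Hiro is ranked above Yara on 24 ballots, Yara above Hiro on 29.

Yara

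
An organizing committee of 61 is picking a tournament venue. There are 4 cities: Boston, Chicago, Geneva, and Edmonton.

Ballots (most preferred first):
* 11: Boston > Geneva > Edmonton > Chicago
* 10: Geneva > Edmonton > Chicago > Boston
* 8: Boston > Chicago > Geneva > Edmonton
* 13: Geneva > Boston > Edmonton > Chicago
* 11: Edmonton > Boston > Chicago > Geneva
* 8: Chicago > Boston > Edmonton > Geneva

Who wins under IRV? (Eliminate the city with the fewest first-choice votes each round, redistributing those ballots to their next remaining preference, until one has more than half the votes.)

Boston

Round 1: Boston 19, Chicago 8, Geneva 23, Edmonton 11. Chicago eliminated.
Round 2: Boston 27, Geneva 23, Edmonton 11. Edmonton eliminated.
Round 3: Boston 38, Geneva 23. Boston has a majority (≥31).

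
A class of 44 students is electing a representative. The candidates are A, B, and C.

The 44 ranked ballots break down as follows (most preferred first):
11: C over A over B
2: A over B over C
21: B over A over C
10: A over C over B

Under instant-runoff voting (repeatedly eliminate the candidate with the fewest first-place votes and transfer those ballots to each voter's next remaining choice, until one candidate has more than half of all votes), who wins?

A

Round 1: A 12, B 21, C 11. C eliminated.
Round 2: A 23, B 21. A has a majority (≥23).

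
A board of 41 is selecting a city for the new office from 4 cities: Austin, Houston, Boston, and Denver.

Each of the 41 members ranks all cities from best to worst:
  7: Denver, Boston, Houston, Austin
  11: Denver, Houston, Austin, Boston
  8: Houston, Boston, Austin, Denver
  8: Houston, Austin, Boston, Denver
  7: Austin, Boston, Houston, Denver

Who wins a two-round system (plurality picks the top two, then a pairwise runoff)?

Round 1 first-place votes: Austin 7, Houston 16, Boston 0, Denver 18. Denver and Houston advance.
Runoff: Denver is ranked above Houston on 18 ballots, Houston above Denver on 23.

Houston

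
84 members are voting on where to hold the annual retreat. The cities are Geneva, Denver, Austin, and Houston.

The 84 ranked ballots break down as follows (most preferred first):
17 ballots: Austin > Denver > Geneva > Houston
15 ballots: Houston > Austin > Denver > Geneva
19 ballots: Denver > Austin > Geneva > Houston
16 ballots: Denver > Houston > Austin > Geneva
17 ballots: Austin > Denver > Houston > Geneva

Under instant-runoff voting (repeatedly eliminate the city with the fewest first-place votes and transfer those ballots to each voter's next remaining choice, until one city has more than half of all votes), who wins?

Austin

Round 1: Geneva 0, Denver 35, Austin 34, Houston 15. Geneva eliminated.
Round 2: Denver 35, Austin 34, Houston 15. Houston eliminated.
Round 3: Denver 35, Austin 49. Austin has a majority (≥43).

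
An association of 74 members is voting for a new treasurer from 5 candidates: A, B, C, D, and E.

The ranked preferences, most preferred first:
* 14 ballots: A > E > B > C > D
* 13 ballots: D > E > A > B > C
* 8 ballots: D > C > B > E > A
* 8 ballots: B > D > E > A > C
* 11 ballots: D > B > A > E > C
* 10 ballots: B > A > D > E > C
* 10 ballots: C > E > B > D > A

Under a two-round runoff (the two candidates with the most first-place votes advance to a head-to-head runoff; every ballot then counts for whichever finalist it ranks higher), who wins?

Round 1 first-place votes: A 14, B 18, C 10, D 32, E 0. D and B advance.
Runoff: D is ranked above B on 32 ballots, B above D on 42.

B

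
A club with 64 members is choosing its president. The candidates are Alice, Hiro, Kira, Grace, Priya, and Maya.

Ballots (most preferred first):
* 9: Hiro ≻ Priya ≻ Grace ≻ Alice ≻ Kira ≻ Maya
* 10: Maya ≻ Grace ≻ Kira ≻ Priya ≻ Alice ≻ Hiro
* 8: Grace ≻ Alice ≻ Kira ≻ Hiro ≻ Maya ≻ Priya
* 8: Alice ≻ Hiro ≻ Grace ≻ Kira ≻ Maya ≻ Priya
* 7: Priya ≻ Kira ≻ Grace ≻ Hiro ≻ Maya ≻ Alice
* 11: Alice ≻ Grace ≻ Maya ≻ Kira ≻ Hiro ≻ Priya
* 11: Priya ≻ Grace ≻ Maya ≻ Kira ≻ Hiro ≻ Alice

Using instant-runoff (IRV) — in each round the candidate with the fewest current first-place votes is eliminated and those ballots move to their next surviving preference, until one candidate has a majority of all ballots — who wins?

Priya

Round 1: Alice 19, Hiro 9, Kira 0, Grace 8, Priya 18, Maya 10. Kira eliminated.
Round 2: Alice 19, Hiro 9, Grace 8, Priya 18, Maya 10. Grace eliminated.
Round 3: Alice 27, Hiro 9, Priya 18, Maya 10. Hiro eliminated.
Round 4: Alice 27, Priya 27, Maya 10. Maya eliminated.
Round 5: Alice 27, Priya 37. Priya has a majority (≥33).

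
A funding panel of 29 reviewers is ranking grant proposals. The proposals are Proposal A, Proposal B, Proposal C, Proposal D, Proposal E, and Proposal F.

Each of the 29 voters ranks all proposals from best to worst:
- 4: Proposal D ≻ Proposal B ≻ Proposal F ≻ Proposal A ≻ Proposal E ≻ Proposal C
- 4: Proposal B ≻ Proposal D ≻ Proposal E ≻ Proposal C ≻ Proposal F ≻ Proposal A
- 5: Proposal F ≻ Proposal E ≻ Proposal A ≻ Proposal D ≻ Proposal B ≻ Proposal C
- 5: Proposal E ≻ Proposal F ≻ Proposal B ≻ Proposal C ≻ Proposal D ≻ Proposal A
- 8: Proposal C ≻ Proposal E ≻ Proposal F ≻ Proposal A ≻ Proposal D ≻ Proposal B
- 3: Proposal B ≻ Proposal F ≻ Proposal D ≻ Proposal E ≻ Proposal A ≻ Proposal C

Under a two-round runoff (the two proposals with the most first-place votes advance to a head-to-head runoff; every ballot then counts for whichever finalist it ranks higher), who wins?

Round 1 first-place votes: Proposal A 0, Proposal B 7, Proposal C 8, Proposal D 4, Proposal E 5, Proposal F 5. Proposal C and Proposal B advance.
Runoff: Proposal C is ranked above Proposal B on 8 ballots, Proposal B above Proposal C on 21.

Proposal B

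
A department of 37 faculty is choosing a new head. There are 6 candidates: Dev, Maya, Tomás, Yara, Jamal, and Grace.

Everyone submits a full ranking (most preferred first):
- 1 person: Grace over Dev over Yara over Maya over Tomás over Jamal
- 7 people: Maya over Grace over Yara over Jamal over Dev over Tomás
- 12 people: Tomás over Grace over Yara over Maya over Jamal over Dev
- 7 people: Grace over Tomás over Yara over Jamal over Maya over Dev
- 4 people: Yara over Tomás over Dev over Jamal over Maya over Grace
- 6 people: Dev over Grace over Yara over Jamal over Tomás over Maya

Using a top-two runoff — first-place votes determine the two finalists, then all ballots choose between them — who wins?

Grace

Round 1 first-place votes: Dev 6, Maya 7, Tomás 12, Yara 4, Jamal 0, Grace 8. Tomás and Grace advance.
Runoff: Tomás is ranked above Grace on 16 ballots, Grace above Tomás on 21.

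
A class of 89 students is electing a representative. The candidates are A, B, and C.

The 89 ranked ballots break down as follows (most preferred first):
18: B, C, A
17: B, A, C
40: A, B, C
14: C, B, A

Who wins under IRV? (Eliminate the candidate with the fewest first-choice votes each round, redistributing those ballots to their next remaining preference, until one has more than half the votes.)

Round 1: A 40, B 35, C 14. C eliminated.
Round 2: A 40, B 49. B has a majority (≥45).

B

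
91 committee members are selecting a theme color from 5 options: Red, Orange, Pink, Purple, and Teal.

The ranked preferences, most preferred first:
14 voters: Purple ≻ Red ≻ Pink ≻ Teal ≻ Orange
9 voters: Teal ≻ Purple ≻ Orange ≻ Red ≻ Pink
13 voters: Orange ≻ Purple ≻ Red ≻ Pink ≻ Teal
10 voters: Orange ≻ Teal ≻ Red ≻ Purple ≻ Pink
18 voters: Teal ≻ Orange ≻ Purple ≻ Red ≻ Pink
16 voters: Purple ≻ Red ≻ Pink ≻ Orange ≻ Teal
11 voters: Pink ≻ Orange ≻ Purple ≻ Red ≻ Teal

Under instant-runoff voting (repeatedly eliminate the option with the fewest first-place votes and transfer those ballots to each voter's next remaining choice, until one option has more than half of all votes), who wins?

Orange

Round 1: Red 0, Orange 23, Pink 11, Purple 30, Teal 27. Red eliminated.
Round 2: Orange 23, Pink 11, Purple 30, Teal 27. Pink eliminated.
Round 3: Orange 34, Purple 30, Teal 27. Teal eliminated.
Round 4: Orange 52, Purple 39. Orange has a majority (≥46).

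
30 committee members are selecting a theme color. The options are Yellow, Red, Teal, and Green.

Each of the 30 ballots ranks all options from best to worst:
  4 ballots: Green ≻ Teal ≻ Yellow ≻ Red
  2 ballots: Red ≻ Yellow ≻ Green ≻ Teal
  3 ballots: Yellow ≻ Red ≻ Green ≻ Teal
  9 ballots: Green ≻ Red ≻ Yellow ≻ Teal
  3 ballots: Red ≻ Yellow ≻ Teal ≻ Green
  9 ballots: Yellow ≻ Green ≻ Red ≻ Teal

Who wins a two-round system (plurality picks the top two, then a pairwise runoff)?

Round 1 first-place votes: Yellow 12, Red 5, Teal 0, Green 13. Green and Yellow advance.
Runoff: Green is ranked above Yellow on 13 ballots, Yellow above Green on 17.

Yellow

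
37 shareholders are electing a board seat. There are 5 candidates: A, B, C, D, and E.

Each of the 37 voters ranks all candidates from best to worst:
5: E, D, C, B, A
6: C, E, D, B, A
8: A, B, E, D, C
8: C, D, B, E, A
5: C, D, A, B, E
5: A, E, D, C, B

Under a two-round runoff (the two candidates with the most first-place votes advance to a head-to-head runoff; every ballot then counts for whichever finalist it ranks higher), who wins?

Round 1 first-place votes: A 13, B 0, C 19, D 0, E 5. C and A advance.
Runoff: C is ranked above A on 24 ballots, A above C on 13.

C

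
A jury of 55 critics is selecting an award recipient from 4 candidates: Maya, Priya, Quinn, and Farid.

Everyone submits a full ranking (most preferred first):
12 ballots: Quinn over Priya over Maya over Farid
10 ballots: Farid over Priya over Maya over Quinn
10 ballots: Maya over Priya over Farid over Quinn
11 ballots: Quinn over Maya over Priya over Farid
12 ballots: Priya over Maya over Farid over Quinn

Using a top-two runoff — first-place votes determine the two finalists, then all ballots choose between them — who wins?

Priya

Round 1 first-place votes: Maya 10, Priya 12, Quinn 23, Farid 10. Quinn and Priya advance.
Runoff: Quinn is ranked above Priya on 23 ballots, Priya above Quinn on 32.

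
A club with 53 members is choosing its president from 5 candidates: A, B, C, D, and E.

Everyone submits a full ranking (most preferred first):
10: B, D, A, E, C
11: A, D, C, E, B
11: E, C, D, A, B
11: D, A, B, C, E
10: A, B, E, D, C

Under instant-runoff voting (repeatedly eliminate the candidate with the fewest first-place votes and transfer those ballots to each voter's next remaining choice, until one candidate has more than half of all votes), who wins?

Round 1: A 21, B 10, C 0, D 11, E 11. C eliminated.
Round 2: A 21, B 10, D 11, E 11. B eliminated.
Round 3: A 21, D 21, E 11. E eliminated.
Round 4: A 21, D 32. D has a majority (≥27).

D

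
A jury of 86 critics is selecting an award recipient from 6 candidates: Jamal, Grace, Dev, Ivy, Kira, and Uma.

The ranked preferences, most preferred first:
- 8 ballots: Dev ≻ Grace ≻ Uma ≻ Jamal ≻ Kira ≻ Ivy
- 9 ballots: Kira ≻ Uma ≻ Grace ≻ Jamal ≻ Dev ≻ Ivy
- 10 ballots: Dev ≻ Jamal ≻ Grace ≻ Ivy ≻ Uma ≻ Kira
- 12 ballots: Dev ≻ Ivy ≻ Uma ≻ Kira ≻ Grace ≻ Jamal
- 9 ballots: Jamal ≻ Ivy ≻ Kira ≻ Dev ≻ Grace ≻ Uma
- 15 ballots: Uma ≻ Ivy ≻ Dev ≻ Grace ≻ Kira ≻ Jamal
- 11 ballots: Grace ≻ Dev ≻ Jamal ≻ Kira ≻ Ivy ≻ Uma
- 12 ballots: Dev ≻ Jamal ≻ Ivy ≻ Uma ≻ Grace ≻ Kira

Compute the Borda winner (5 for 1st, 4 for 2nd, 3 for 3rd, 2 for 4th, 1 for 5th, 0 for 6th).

Jamal: 8×2 + 9×2 + 10×4 + 12×0 + 9×5 + 15×0 + 11×3 + 12×4 = 200
Grace: 8×4 + 9×3 + 10×3 + 12×1 + 9×1 + 15×2 + 11×5 + 12×1 = 207
Dev: 8×5 + 9×1 + 10×5 + 12×5 + 9×2 + 15×3 + 11×4 + 12×5 = 326
Ivy: 8×0 + 9×0 + 10×2 + 12×4 + 9×4 + 15×4 + 11×1 + 12×3 = 211
Kira: 8×1 + 9×5 + 10×0 + 12×2 + 9×3 + 15×1 + 11×2 + 12×0 = 141
Uma: 8×3 + 9×4 + 10×1 + 12×3 + 9×0 + 15×5 + 11×0 + 12×2 = 205

Dev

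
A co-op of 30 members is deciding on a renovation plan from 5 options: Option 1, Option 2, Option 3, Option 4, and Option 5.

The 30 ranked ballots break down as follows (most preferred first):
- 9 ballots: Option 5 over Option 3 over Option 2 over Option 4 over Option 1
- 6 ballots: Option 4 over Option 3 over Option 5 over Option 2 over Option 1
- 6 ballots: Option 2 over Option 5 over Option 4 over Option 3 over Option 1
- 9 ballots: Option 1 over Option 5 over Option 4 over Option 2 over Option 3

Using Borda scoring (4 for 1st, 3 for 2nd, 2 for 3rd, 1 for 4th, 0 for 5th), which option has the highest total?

Option 5

Option 1: 9×0 + 6×0 + 6×0 + 9×4 = 36
Option 2: 9×2 + 6×1 + 6×4 + 9×1 = 57
Option 3: 9×3 + 6×3 + 6×1 + 9×0 = 51
Option 4: 9×1 + 6×4 + 6×2 + 9×2 = 63
Option 5: 9×4 + 6×2 + 6×3 + 9×3 = 93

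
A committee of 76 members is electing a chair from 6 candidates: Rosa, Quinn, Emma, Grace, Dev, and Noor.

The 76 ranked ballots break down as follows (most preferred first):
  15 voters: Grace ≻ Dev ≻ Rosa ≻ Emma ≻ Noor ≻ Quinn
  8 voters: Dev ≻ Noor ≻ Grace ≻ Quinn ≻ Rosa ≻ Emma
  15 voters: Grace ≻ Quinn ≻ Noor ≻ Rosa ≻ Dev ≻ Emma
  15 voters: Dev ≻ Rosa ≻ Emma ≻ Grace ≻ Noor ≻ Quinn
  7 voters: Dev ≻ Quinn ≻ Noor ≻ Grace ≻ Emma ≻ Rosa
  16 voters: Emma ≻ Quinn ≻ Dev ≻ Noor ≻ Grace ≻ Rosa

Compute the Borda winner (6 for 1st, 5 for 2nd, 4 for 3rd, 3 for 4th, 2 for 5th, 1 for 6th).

Dev

Rosa: 15×4 + 8×2 + 15×3 + 15×5 + 7×1 + 16×1 = 219
Quinn: 15×1 + 8×3 + 15×5 + 15×1 + 7×5 + 16×5 = 244
Emma: 15×3 + 8×1 + 15×1 + 15×4 + 7×2 + 16×6 = 238
Grace: 15×6 + 8×4 + 15×6 + 15×3 + 7×3 + 16×2 = 310
Dev: 15×5 + 8×6 + 15×2 + 15×6 + 7×6 + 16×4 = 349
Noor: 15×2 + 8×5 + 15×4 + 15×2 + 7×4 + 16×3 = 236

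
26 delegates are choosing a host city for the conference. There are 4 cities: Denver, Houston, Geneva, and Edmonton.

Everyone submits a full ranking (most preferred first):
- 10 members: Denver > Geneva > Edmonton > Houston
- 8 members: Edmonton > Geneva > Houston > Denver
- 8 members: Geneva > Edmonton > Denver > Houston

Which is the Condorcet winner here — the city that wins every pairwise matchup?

Geneva

Geneva vs Denver: 16–10
Geneva vs Houston: 26–0
Geneva vs Edmonton: 18–8
Geneva beats every other city.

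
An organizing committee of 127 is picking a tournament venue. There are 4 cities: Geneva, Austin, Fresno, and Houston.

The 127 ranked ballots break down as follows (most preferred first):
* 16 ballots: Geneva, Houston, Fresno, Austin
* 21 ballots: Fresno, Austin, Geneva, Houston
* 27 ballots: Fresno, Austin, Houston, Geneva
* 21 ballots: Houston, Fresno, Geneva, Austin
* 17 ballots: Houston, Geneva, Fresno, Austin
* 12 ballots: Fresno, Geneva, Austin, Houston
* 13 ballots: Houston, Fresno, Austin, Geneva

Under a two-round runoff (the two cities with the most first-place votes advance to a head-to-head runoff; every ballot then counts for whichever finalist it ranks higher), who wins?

Houston

Round 1 first-place votes: Geneva 16, Austin 0, Fresno 60, Houston 51. Fresno and Houston advance.
Runoff: Fresno is ranked above Houston on 60 ballots, Houston above Fresno on 67.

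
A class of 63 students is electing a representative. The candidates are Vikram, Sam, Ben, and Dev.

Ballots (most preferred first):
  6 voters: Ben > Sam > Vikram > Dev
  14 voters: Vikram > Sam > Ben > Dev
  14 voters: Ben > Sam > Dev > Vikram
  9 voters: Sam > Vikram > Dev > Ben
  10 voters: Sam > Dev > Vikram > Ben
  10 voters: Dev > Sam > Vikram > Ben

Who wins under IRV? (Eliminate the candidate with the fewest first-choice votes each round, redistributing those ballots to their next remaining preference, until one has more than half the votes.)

Sam

Round 1: Vikram 14, Sam 19, Ben 20, Dev 10. Dev eliminated.
Round 2: Vikram 14, Sam 29, Ben 20. Vikram eliminated.
Round 3: Sam 43, Ben 20. Sam has a majority (≥32).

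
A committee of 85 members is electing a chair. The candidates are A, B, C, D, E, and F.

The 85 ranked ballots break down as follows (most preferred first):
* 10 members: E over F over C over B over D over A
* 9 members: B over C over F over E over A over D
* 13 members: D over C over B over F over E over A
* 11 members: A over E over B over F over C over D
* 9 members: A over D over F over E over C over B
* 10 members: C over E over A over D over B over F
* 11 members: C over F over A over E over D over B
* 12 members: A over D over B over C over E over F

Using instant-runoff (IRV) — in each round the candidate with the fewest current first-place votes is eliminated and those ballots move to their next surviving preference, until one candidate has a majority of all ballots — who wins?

Round 1: A 32, B 9, C 21, D 13, E 10, F 0. F eliminated.
Round 2: A 32, B 9, C 21, D 13, E 10. B eliminated.
Round 3: A 32, C 30, D 13, E 10. E eliminated.
Round 4: A 32, C 40, D 13. D eliminated.
Round 5: A 32, C 53. C has a majority (≥43).

C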